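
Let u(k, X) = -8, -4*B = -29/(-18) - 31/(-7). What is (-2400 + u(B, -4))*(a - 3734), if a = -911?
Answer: 11185160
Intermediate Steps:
B = -761/504 (B = -(-29/(-18) - 31/(-7))/4 = -(-29*(-1/18) - 31*(-1/7))/4 = -(29/18 + 31/7)/4 = -1/4*761/126 = -761/504 ≈ -1.5099)
(-2400 + u(B, -4))*(a - 3734) = (-2400 - 8)*(-911 - 3734) = -2408*(-4645) = 11185160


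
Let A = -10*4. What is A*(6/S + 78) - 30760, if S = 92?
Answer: -779300/23 ≈ -33883.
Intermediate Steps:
A = -40
A*(6/S + 78) - 30760 = -40*(6/92 + 78) - 30760 = -40*(6*(1/92) + 78) - 30760 = -40*(3/46 + 78) - 30760 = -40*3591/46 - 30760 = -71820/23 - 30760 = -779300/23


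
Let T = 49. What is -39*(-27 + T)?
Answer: -858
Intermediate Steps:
-39*(-27 + T) = -39*(-27 + 49) = -39*22 = -858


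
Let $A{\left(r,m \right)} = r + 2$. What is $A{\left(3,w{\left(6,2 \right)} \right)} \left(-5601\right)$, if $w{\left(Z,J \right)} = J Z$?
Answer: $-28005$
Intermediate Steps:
$A{\left(r,m \right)} = 2 + r$
$A{\left(3,w{\left(6,2 \right)} \right)} \left(-5601\right) = \left(2 + 3\right) \left(-5601\right) = 5 \left(-5601\right) = -28005$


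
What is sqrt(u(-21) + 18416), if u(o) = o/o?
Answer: sqrt(18417) ≈ 135.71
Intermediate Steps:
u(o) = 1
sqrt(u(-21) + 18416) = sqrt(1 + 18416) = sqrt(18417)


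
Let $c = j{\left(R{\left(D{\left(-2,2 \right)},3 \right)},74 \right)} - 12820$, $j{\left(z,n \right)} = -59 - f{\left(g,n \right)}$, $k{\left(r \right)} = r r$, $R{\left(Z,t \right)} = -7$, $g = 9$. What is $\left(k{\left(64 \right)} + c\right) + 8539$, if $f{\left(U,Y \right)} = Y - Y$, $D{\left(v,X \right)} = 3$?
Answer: $-244$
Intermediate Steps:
$k{\left(r \right)} = r^{2}$
$f{\left(U,Y \right)} = 0$
$j{\left(z,n \right)} = -59$ ($j{\left(z,n \right)} = -59 - 0 = -59 + 0 = -59$)
$c = -12879$ ($c = -59 - 12820 = -12879$)
$\left(k{\left(64 \right)} + c\right) + 8539 = \left(64^{2} - 12879\right) + 8539 = \left(4096 - 12879\right) + 8539 = -8783 + 8539 = -244$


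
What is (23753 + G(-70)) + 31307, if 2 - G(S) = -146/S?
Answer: 1927097/35 ≈ 55060.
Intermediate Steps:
G(S) = 2 + 146/S (G(S) = 2 - (-146)/S = 2 + 146/S)
(23753 + G(-70)) + 31307 = (23753 + (2 + 146/(-70))) + 31307 = (23753 + (2 + 146*(-1/70))) + 31307 = (23753 + (2 - 73/35)) + 31307 = (23753 - 3/35) + 31307 = 831352/35 + 31307 = 1927097/35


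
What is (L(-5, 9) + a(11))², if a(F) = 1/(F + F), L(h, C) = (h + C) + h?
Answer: 441/484 ≈ 0.91116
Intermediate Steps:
L(h, C) = C + 2*h (L(h, C) = (C + h) + h = C + 2*h)
a(F) = 1/(2*F)
(L(-5, 9) + a(11))² = ((9 + 2*(-5)) + (½)/11)² = ((9 - 10) + (½)*(1/11))² = (-1 + 1/22)² = (-21/22)² = 441/484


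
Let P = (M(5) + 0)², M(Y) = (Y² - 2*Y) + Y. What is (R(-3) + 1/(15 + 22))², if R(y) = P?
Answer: 219069601/1369 ≈ 1.6002e+5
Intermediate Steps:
M(Y) = Y² - Y
P = 400 (P = (5*(-1 + 5) + 0)² = (5*4 + 0)² = (20 + 0)² = 20² = 400)
R(y) = 400
(R(-3) + 1/(15 + 22))² = (400 + 1/(15 + 22))² = (400 + 1/37)² = (14801/37)² = 219069601/1369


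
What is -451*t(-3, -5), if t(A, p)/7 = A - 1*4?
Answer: 22099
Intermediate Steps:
t(A, p) = -28 + 7*A (t(A, p) = 7*(A - 1*4) = 7*(A - 4) = 7*(-4 + A) = -28 + 7*A)
-451*t(-3, -5) = -451*(-28 + 7*(-3)) = -451*(-28 - 21) = -451*(-49) = 22099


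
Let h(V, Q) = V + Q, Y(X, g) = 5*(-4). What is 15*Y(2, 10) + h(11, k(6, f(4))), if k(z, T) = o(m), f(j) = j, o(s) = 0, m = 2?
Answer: -289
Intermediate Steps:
Y(X, g) = -20
k(z, T) = 0
h(V, Q) = Q + V
15*Y(2, 10) + h(11, k(6, f(4))) = 15*(-20) + (0 + 11) = -300 + 11 = -289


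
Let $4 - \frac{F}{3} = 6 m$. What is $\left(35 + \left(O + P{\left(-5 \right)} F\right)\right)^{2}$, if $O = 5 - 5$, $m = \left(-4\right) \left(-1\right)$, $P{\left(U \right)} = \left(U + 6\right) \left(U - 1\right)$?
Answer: $156025$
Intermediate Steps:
$P{\left(U \right)} = \left(-1 + U\right) \left(6 + U\right)$ ($P{\left(U \right)} = \left(6 + U\right) \left(-1 + U\right) = \left(-1 + U\right) \left(6 + U\right)$)
$m = 4$
$F = -60$ ($F = 12 - 3 \cdot 6 \cdot 4 = 12 - 72 = -60$)
$O = 0$
$\left(35 + \left(O + P{\left(-5 \right)} F\right)\right)^{2} = \left(35 + \left(0 + \left(-6 + \left(-5\right)^{2} + 5 \left(-5\right)\right) \left(-60\right)\right)\right)^{2} = \left(35 + \left(0 + \left(-6 + 25 - 25\right) \left(-60\right)\right)\right)^{2} = \left(35 + \left(0 - -360\right)\right)^{2} = \left(35 + \left(0 + 360\right)\right)^{2} = \left(35 + 360\right)^{2} = 395^{2} = 156025$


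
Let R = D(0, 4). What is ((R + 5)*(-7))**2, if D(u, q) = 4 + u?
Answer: 3969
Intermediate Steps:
R = 4 (R = 4 + 0 = 4)
((R + 5)*(-7))**2 = ((4 + 5)*(-7))**2 = (9*(-7))**2 = (-63)**2 = 3969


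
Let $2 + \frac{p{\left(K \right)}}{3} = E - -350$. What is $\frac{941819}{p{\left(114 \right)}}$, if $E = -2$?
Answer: $\frac{941819}{1038} \approx 907.34$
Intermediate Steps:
$p{\left(K \right)} = 1038$ ($p{\left(K \right)} = -6 + 3 \left(-2 - -350\right) = -6 + 3 \left(-2 + 350\right) = -6 + 3 \cdot 348 = -6 + 1044 = 1038$)
$\frac{941819}{p{\left(114 \right)}} = \frac{941819}{1038}$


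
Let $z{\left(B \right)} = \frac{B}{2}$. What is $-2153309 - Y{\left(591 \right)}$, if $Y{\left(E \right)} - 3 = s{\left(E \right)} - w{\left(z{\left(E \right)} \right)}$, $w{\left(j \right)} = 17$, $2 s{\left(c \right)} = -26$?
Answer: $-2153282$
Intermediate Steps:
$z{\left(B \right)} = \frac{B}{2}$ ($z{\left(B \right)} = B \frac{1}{2} = \frac{B}{2}$)
$s{\left(c \right)} = -13$ ($s{\left(c \right)} = \frac{1}{2} \left(-26\right) = -13$)
$Y{\left(E \right)} = -27$ ($Y{\left(E \right)} = 3 - 30 = -27$)
$-2153309 - Y{\left(591 \right)} = -2153309 - -27 = -2153309 + 27 = -2153282$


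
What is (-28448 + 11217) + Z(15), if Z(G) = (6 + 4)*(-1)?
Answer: -17241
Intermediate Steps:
Z(G) = -10 (Z(G) = 10*(-1) = -10)
(-28448 + 11217) + Z(15) = (-28448 + 11217) - 10 = -17231 - 10 = -17241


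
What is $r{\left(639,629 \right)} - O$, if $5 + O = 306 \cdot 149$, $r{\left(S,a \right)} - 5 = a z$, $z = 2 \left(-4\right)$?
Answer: $-50616$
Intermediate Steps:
$z = -8$
$r{\left(S,a \right)} = 5 - 8 a$ ($r{\left(S,a \right)} = 5 + a \left(-8\right) = 5 - 8 a$)
$O = 45589$ ($O = -5 + 306 \cdot 149 = -5 + 45594 = 45589$)
$r{\left(639,629 \right)} - O = \left(5 - 5032\right) - 45589 = -5027 - 45589 = -50616$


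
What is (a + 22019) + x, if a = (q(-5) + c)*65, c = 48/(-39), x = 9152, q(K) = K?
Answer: 30766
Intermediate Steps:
c = -16/13 (c = 48*(-1/39) = -16/13 ≈ -1.2308)
a = -405 (a = (-5 - 16/13)*65 = -81/13*65 = -405)
(a + 22019) + x = (-405 + 22019) + 9152 = 21614 + 9152 = 30766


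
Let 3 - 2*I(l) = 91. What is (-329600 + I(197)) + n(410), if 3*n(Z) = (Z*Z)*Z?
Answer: 67932068/3 ≈ 2.2644e+7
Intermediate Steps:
n(Z) = Z**3/3 (n(Z) = ((Z*Z)*Z)/3 = (Z**2*Z)/3 = Z**3/3)
I(l) = -44 (I(l) = 3/2 - 1/2*91 = 3/2 - 91/2 = -44)
(-329600 + I(197)) + n(410) = (-329600 - 44) + (1/3)*410**3 = -329644 + (1/3)*68921000 = -329644 + 68921000/3 = 67932068/3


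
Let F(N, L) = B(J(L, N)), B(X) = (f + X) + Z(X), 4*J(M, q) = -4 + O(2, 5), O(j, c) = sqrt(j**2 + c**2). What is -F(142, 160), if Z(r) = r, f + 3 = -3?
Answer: 8 - sqrt(29)/2 ≈ 5.3074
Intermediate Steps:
f = -6 (f = -3 - 3 = -6)
O(j, c) = sqrt(c**2 + j**2)
J(M, q) = -1 + sqrt(29)/4 (J(M, q) = (-4 + sqrt(5**2 + 2**2))/4 = (-4 + sqrt(25 + 4))/4 = (-4 + sqrt(29))/4 = -1 + sqrt(29)/4)
B(X) = -6 + 2*X (B(X) = (-6 + X) + X = -6 + 2*X)
F(N, L) = -8 + sqrt(29)/2 (F(N, L) = -6 + 2*(-1 + sqrt(29)/4) = -6 + (-2 + sqrt(29)/2) = -8 + sqrt(29)/2)
-F(142, 160) = -(-8 + sqrt(29)/2) = 8 - sqrt(29)/2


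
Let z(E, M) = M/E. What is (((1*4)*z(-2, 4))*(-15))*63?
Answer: 7560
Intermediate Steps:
(((1*4)*z(-2, 4))*(-15))*63 = (((1*4)*(4/(-2)))*(-15))*63 = ((4*(4*(-1/2)))*(-15))*63 = ((4*(-2))*(-15))*63 = -8*(-15)*63 = 120*63 = 7560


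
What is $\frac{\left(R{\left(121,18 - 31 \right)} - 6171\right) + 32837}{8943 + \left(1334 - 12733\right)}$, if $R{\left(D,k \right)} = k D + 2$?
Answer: $- \frac{25095}{2456} \approx -10.218$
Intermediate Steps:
$R{\left(D,k \right)} = 2 + D k$ ($R{\left(D,k \right)} = D k + 2 = 2 + D k$)
$\frac{\left(R{\left(121,18 - 31 \right)} - 6171\right) + 32837}{8943 + \left(1334 - 12733\right)} = \frac{\left(\left(2 + 121 \left(18 - 31\right)\right) - 6171\right) + 32837}{8943 + \left(1334 - 12733\right)} = \frac{\left(\left(2 + 121 \left(-13\right)\right) - 6171\right) + 32837}{8943 - 11399} = \frac{\left(\left(2 - 1573\right) - 6171\right) + 32837}{-2456} = \left(\left(-1571 - 6171\right) + 32837\right) \left(- \frac{1}{2456}\right) = \left(-7742 + 32837\right) \left(- \frac{1}{2456}\right) = 25095 \left(- \frac{1}{2456}\right) = - \frac{25095}{2456}$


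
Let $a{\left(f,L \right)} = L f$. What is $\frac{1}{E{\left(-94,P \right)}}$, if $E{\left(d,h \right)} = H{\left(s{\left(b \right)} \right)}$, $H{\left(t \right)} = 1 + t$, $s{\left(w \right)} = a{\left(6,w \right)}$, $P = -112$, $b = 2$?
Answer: $\frac{1}{13} \approx 0.076923$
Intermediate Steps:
$s{\left(w \right)} = 6 w$ ($s{\left(w \right)} = w 6 = 6 w$)
$E{\left(d,h \right)} = 13$ ($E{\left(d,h \right)} = 1 + 6 \cdot 2 = 1 + 12 = 13$)
$\frac{1}{E{\left(-94,P \right)}} = \frac{1}{13}$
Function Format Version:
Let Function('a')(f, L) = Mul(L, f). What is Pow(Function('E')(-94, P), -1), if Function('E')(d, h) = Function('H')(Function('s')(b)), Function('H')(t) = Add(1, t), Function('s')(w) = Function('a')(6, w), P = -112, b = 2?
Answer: Rational(1, 13) ≈ 0.076923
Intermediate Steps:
Function('s')(w) = Mul(6, w) (Function('s')(w) = Mul(w, 6) = Mul(6, w))
Function('E')(d, h) = 13 (Function('E')(d, h) = Add(1, Mul(6, 2)) = Add(1, 12) = 13)
Pow(Function('E')(-94, P), -1) = Pow(13, -1) = Rational(1, 13)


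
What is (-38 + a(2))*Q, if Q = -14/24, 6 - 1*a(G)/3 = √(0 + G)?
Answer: 35/3 + 7*√2/4 ≈ 14.142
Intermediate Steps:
a(G) = 18 - 3*√G (a(G) = 18 - 3*√(0 + G) = 18 - 3*√G)
Q = -7/12 (Q = -14*1/24 = -7/12 ≈ -0.58333)
(-38 + a(2))*Q = (-38 + (18 - 3*√2))*(-7/12) = (-20 - 3*√2)*(-7/12) = 35/3 + 7*√2/4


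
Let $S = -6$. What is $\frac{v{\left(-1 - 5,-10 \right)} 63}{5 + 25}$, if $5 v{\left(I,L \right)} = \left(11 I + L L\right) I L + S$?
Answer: $\frac{21357}{25} \approx 854.28$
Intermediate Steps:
$v{\left(I,L \right)} = - \frac{6}{5} + \frac{I L \left(L^{2} + 11 I\right)}{5}$ ($v{\left(I,L \right)} = \frac{\left(11 I + L L\right) I L - 6}{5} = \frac{\left(11 I + L^{2}\right) I L - 6}{5} = \frac{\left(L^{2} + 11 I\right) I L - 6}{5} = \frac{I \left(L^{2} + 11 I\right) L - 6}{5} = \frac{I L \left(L^{2} + 11 I\right) - 6}{5} = \frac{-6 + I L \left(L^{2} + 11 I\right)}{5} = - \frac{6}{5} + \frac{I L \left(L^{2} + 11 I\right)}{5}$)
$\frac{v{\left(-1 - 5,-10 \right)} 63}{5 + 25} = \frac{\left(- \frac{6}{5} + \frac{\left(-1 - 5\right) \left(-10\right)^{3}}{5} + \frac{11}{5} \left(-10\right) \left(-1 - 5\right)^{2}\right) 63}{5 + 25} = \frac{\left(- \frac{6}{5} + \frac{1}{5} \left(-1 - 5\right) \left(-1000\right) + \frac{11}{5} \left(-10\right) \left(-1 - 5\right)^{2}\right) 63}{30} = \left(- \frac{6}{5} + \frac{1}{5} \left(-6\right) \left(-1000\right) + \frac{11}{5} \left(-10\right) \left(-6\right)^{2}\right) 63 \cdot \frac{1}{30} = \left(- \frac{6}{5} + 1200 + \frac{11}{5} \left(-10\right) 36\right) 63 \cdot \frac{1}{30} = \left(- \frac{6}{5} + 1200 - 792\right) 63 \cdot \frac{1}{30} = \frac{2034}{5} \cdot 63 \cdot \frac{1}{30} = \frac{128142}{5} \cdot \frac{1}{30} = \frac{21357}{25}$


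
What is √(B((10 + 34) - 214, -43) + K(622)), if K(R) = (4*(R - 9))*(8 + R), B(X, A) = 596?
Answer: 2*√386339 ≈ 1243.1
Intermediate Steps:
K(R) = (-36 + 4*R)*(8 + R) (K(R) = (4*(-9 + R))*(8 + R) = (-36 + 4*R)*(8 + R))
√(B((10 + 34) - 214, -43) + K(622)) = √(596 + (-288 - 4*622 + 4*622²)) = √(596 + (-288 - 2488 + 4*386884)) = √(596 + (-288 - 2488 + 1547536)) = √(596 + 1544760) = √1545356 = 2*√386339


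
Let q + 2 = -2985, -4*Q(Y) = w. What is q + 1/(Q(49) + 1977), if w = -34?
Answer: -11861375/3971 ≈ -2987.0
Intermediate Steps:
Q(Y) = 17/2 (Q(Y) = -1/4*(-34) = 17/2)
q = -2987 (q = -2 - 2985 = -2987)
q + 1/(Q(49) + 1977) = -2987 + 1/(17/2 + 1977) = -2987 + 1/(3971/2) = -2987 + 2/3971 = -11861375/3971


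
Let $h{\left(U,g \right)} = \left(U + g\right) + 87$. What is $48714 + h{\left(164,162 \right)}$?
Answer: $49127$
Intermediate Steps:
$h{\left(U,g \right)} = 87 + U + g$
$48714 + h{\left(164,162 \right)} = 48714 + \left(87 + 164 + 162\right) = 48714 + 413 = 49127$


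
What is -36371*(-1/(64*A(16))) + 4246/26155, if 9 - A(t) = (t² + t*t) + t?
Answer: -810248369/868764480 ≈ -0.93264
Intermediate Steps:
A(t) = 9 - t - 2*t² (A(t) = 9 - ((t² + t*t) + t) = 9 - ((t² + t²) + t) = 9 - (2*t² + t) = 9 - (t + 2*t²) = 9 + (-t - 2*t²) = 9 - t - 2*t²)
-36371*(-1/(64*A(16))) + 4246/26155 = -36371*(-1/(64*(9 - 1*16 - 2*16²))) + 4246/26155 = -36371*(-1/(64*(9 - 16 - 2*256))) + 4246*(1/26155) = -36371*(-1/(64*(9 - 16 - 512))) + 4246/26155 = -36371/((-64*(-519))) + 4246/26155 = -36371/33216 + 4246/26155 = -810248369/868764480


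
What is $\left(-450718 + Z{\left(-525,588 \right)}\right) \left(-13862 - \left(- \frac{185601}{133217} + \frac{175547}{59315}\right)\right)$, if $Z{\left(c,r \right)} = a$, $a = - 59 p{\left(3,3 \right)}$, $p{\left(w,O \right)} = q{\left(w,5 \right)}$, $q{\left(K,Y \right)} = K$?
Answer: $\frac{9878808444617516526}{1580353271} \approx 6.251 \cdot 10^{9}$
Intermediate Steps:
$p{\left(w,O \right)} = w$
$a = -177$ ($a = \left(-59\right) 3 = -177$)
$Z{\left(c,r \right)} = -177$
$\left(-450718 + Z{\left(-525,588 \right)}\right) \left(-13862 - \left(- \frac{185601}{133217} + \frac{175547}{59315}\right)\right) = \left(-450718 - 177\right) \left(-13862 - \left(- \frac{185601}{133217} + \frac{175547}{59315}\right)\right) = - 450895 \left(-13862 - \frac{12376921384}{7901766355}\right) = \left(-450895\right) \left(- \frac{109546662134394}{7901766355}\right) = \frac{9878808444617516526}{1580353271}$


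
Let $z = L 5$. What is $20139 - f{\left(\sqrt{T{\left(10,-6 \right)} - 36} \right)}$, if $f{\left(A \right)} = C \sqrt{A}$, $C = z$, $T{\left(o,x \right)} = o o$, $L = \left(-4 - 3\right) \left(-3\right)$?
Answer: $20139 - 210 \sqrt{2} \approx 19842.0$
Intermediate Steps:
$L = 21$ ($L = \left(-7\right) \left(-3\right) = 21$)
$T{\left(o,x \right)} = o^{2}$
$z = 105$ ($z = 21 \cdot 5 = 105$)
$C = 105$
$f{\left(A \right)} = 105 \sqrt{A}$
$20139 - f{\left(\sqrt{T{\left(10,-6 \right)} - 36} \right)} = 20139 - 105 \sqrt{\sqrt{10^{2} - 36}} = 20139 - 105 \sqrt{\sqrt{100 - 36}} = 20139 - 105 \sqrt{\sqrt{64}} = 20139 - 105 \sqrt{8} = 20139 - 105 \cdot 2 \sqrt{2} = 20139 - 210 \sqrt{2}$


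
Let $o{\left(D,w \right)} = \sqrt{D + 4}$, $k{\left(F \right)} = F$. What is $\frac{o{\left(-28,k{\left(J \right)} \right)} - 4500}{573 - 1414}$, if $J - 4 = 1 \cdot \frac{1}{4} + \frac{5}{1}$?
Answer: $\frac{4500}{841} - \frac{2 i \sqrt{6}}{841} \approx 5.3508 - 0.0058252 i$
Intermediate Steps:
$J = \frac{37}{4}$ ($J = 4 + \left(1 \cdot \frac{1}{4} + \frac{5}{1}\right) = 4 + \left(1 \cdot \frac{1}{4} + 5 \cdot 1\right) = 4 + \left(\frac{1}{4} + 5\right) = 4 + \frac{21}{4} = \frac{37}{4} \approx 9.25$)
$o{\left(D,w \right)} = \sqrt{4 + D}$
$\frac{o{\left(-28,k{\left(J \right)} \right)} - 4500}{573 - 1414} = \frac{\sqrt{4 - 28} - 4500}{573 - 1414} = \frac{\sqrt{-24} - 4500}{-841} = \left(2 i \sqrt{6} - 4500\right) \left(- \frac{1}{841}\right) = \left(-4500 + 2 i \sqrt{6}\right) \left(- \frac{1}{841}\right) = \frac{4500}{841} - \frac{2 i \sqrt{6}}{841}$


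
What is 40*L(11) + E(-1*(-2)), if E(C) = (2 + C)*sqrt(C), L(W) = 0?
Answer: 4*sqrt(2) ≈ 5.6569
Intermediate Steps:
E(C) = sqrt(C)*(2 + C)
40*L(11) + E(-1*(-2)) = 40*0 + sqrt(-1*(-2))*(2 - 1*(-2)) = 0 + sqrt(2)*(2 + 2) = 0 + sqrt(2)*4 = 0 + 4*sqrt(2) = 4*sqrt(2)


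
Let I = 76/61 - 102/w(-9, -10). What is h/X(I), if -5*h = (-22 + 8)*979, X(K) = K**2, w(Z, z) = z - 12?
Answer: 6171003146/77894045 ≈ 79.223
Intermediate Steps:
w(Z, z) = -12 + z
I = 3947/671 (I = 76/61 - 102/(-12 - 10) = 76*(1/61) - 102/(-22) = 76/61 - 102*(-1/22) = 76/61 + 51/11 = 3947/671 ≈ 5.8823)
h = 13706/5 (h = -(-22 + 8)*979/5 = -(-14)*979/5 = -1/5*(-13706) = 13706/5 ≈ 2741.2)
h/X(I) = 13706/(5*((3947/671)**2)) = 13706/(5*(15578809/450241)) = (13706/5)*(450241/15578809) = 6171003146/77894045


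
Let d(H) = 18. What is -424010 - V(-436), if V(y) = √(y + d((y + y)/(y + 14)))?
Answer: -424010 - I*√418 ≈ -4.2401e+5 - 20.445*I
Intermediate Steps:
V(y) = √(18 + y) (V(y) = √(y + 18) = √(18 + y))
-424010 - V(-436) = -424010 - √(18 - 436) = -424010 - √(-418) = -424010 - I*√418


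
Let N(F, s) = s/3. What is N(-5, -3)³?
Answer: -1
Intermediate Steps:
N(F, s) = s/3 (N(F, s) = s*(⅓) = s/3)
N(-5, -3)³ = ((⅓)*(-3))³ = (-1)³ = -1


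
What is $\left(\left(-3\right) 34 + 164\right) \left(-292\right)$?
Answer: $-18104$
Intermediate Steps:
$\left(\left(-3\right) 34 + 164\right) \left(-292\right) = \left(-102 + 164\right) \left(-292\right) = 62 \left(-292\right) = -18104$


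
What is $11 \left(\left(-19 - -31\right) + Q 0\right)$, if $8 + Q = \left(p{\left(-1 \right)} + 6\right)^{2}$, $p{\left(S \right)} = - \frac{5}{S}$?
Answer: $132$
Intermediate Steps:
$Q = 113$ ($Q = -8 + \left(- \frac{5}{-1} + 6\right)^{2} = -8 + \left(\left(-5\right) \left(-1\right) + 6\right)^{2} = -8 + \left(5 + 6\right)^{2} = -8 + 11^{2} = -8 + 121 = 113$)
$11 \left(\left(-19 - -31\right) + Q 0\right) = 11 \left(\left(-19 - -31\right) + 113 \cdot 0\right) = 11 \left(\left(-19 + 31\right) + 0\right) = 11 \left(12 + 0\right) = 11 \cdot 12 = 132$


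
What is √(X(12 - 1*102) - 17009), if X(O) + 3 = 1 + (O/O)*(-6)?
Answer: I*√17017 ≈ 130.45*I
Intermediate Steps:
X(O) = -8 (X(O) = -3 + (1 + (O/O)*(-6)) = -3 + (1 + 1*(-6)) = -3 + (1 - 6) = -3 - 5 = -8)
√(X(12 - 1*102) - 17009) = √(-8 - 17009) = √(-17017) = I*√17017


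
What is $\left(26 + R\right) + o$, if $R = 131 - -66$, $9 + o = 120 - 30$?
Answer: $304$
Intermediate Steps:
$o = 81$ ($o = -9 + \left(120 - 30\right) = -9 + 90 = 81$)
$R = 197$ ($R = 131 + 66 = 197$)
$\left(26 + R\right) + o = \left(26 + 197\right) + 81 = 223 + 81 = 304$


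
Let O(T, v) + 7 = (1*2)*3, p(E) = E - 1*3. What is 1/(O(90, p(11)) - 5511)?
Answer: -1/5512 ≈ -0.00018142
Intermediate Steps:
p(E) = -3 + E (p(E) = E - 3 = -3 + E)
O(T, v) = -1 (O(T, v) = -7 + (1*2)*3 = -7 + 2*3 = -7 + 6 = -1)
1/(O(90, p(11)) - 5511) = 1/(-1 - 5511) = 1/(-5512) = -1/5512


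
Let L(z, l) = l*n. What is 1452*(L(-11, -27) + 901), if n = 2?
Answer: 1229844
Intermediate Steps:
L(z, l) = 2*l (L(z, l) = l*2 = 2*l)
1452*(L(-11, -27) + 901) = 1452*(2*(-27) + 901) = 1452*(-54 + 901) = 1452*847 = 1229844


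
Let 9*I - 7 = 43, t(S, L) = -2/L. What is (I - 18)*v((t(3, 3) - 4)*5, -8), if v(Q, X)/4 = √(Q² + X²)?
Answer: -33152/27 ≈ -1227.9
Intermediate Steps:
I = 50/9 (I = 7/9 + (⅑)*43 = 7/9 + 43/9 = 50/9 ≈ 5.5556)
v(Q, X) = 4*√(Q² + X²)
(I - 18)*v((t(3, 3) - 4)*5, -8) = (50/9 - 18)*(4*√(((-2/3 - 4)*5)² + (-8)²)) = -448*√(((-2*⅓ - 4)*5)² + 64)/9 = -448*√(((-⅔ - 4)*5)² + 64)/9 = -448*√((-14/3*5)² + 64)/9 = -448*√((-70/3)² + 64)/9 = -448*√(4900/9 + 64)/9 = -448*√(5476/9)/9 = -448*74/(9*3) = -112/9*296/3 = -33152/27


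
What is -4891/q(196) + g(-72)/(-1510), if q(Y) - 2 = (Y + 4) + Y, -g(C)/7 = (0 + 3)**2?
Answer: -1840084/150245 ≈ -12.247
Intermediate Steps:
g(C) = -63 (g(C) = -7*(0 + 3)**2 = -7*3**2 = -7*9 = -63)
q(Y) = 6 + 2*Y (q(Y) = 2 + ((Y + 4) + Y) = 2 + ((4 + Y) + Y) = 2 + (4 + 2*Y) = 6 + 2*Y)
-4891/q(196) + g(-72)/(-1510) = -4891/(6 + 2*196) - 63/(-1510) = -4891/(6 + 392) - 63*(-1/1510) = -4891/398 + 63/1510 = -1840084/150245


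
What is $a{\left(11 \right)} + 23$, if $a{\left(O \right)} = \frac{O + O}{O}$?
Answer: $25$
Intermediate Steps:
$a{\left(O \right)} = 2$ ($a{\left(O \right)} = \frac{2 O}{O} = 2$)
$a{\left(11 \right)} + 23 = 2 + 23 = 25$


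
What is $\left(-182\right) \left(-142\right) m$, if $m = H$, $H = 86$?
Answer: $2222584$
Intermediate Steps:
$m = 86$
$\left(-182\right) \left(-142\right) m = \left(-182\right) \left(-142\right) 86 = 25844 \cdot 86 = 2222584$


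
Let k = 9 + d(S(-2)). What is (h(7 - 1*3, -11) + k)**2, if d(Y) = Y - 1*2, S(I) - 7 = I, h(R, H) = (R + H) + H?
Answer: 36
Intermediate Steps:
h(R, H) = R + 2*H (h(R, H) = (H + R) + H = R + 2*H)
S(I) = 7 + I
d(Y) = -2 + Y (d(Y) = Y - 2 = -2 + Y)
k = 12 (k = 9 + (-2 + (7 - 2)) = 9 + (-2 + 5) = 9 + 3 = 12)
(h(7 - 1*3, -11) + k)**2 = (((7 - 1*3) + 2*(-11)) + 12)**2 = (((7 - 3) - 22) + 12)**2 = ((4 - 22) + 12)**2 = (-18 + 12)**2 = (-6)**2 = 36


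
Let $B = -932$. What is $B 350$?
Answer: $-326200$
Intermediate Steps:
$B 350 = \left(-932\right) 350 = -326200$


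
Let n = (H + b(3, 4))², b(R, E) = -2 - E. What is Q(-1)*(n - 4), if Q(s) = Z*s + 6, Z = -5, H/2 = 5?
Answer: 132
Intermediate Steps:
H = 10 (H = 2*5 = 10)
Q(s) = 6 - 5*s (Q(s) = -5*s + 6 = 6 - 5*s)
n = 16 (n = (10 + (-2 - 1*4))² = (10 + (-2 - 4))² = (10 - 6)² = 4² = 16)
Q(-1)*(n - 4) = (6 - 5*(-1))*(16 - 4) = (6 + 5)*12 = 11*12 = 132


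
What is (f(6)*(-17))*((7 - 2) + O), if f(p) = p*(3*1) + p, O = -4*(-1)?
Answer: -3672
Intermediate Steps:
O = 4
f(p) = 4*p (f(p) = p*3 + p = 3*p + p = 4*p)
(f(6)*(-17))*((7 - 2) + O) = ((4*6)*(-17))*((7 - 2) + 4) = (24*(-17))*(5 + 4) = -408*9 = -3672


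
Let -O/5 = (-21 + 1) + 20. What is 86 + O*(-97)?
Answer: 86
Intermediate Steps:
O = 0 (O = -5*((-21 + 1) + 20) = -5*(-20 + 20) = -5*0 = 0)
86 + O*(-97) = 86 + 0*(-97) = 86 + 0 = 86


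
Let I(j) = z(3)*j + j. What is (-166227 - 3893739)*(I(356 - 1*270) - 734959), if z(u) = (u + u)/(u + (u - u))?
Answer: 2982861080166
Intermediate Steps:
z(u) = 2 (z(u) = (2*u)/(u + 0) = (2*u)/u = 2)
I(j) = 3*j (I(j) = 2*j + j = 3*j)
(-166227 - 3893739)*(I(356 - 1*270) - 734959) = (-166227 - 3893739)*(3*(356 - 1*270) - 734959) = -4059966*(3*(356 - 270) - 734959) = -4059966*(3*86 - 734959) = -4059966*(258 - 734959) = -4059966*(-734701) = 2982861080166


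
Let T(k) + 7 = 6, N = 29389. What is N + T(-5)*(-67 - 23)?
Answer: 29479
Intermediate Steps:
T(k) = -1 (T(k) = -7 + 6 = -1)
N + T(-5)*(-67 - 23) = 29389 - (-67 - 23) = 29389 - 1*(-90) = 29389 + 90 = 29479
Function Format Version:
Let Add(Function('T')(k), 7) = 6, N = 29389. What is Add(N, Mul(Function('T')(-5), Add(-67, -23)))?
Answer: 29479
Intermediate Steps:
Function('T')(k) = -1 (Function('T')(k) = Add(-7, 6) = -1)
Add(N, Mul(Function('T')(-5), Add(-67, -23))) = Add(29389, Mul(-1, Add(-67, -23))) = Add(29389, Mul(-1, -90)) = Add(29389, 90) = 29479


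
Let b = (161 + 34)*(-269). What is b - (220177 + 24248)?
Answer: -296880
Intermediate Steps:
b = -52455 (b = 195*(-269) = -52455)
b - (220177 + 24248) = -52455 - (220177 + 24248) = -52455 - 1*244425 = -52455 - 244425 = -296880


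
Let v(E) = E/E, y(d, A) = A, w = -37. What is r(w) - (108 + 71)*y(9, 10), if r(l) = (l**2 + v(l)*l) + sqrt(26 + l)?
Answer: -458 + I*sqrt(11) ≈ -458.0 + 3.3166*I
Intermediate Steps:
v(E) = 1
r(l) = l + l**2 + sqrt(26 + l) (r(l) = (l**2 + 1*l) + sqrt(26 + l) = (l**2 + l) + sqrt(26 + l) = (l + l**2) + sqrt(26 + l) = l + l**2 + sqrt(26 + l))
r(w) - (108 + 71)*y(9, 10) = (-37 + (-37)**2 + sqrt(26 - 37)) - (108 + 71)*10 = (-37 + 1369 + sqrt(-11)) - 179*10 = (-37 + 1369 + I*sqrt(11)) - 1*1790 = (1332 + I*sqrt(11)) - 1790 = -458 + I*sqrt(11)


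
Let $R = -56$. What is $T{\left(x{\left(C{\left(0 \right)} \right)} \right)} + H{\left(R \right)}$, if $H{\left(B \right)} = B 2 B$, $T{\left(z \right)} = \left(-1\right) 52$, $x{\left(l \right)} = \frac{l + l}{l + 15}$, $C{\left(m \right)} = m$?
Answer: $6220$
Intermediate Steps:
$x{\left(l \right)} = \frac{2 l}{15 + l}$
$T{\left(z \right)} = -52$
$H{\left(B \right)} = 2 B^{2}$ ($H{\left(B \right)} = 2 B B = 2 B^{2}$)
$T{\left(x{\left(C{\left(0 \right)} \right)} \right)} + H{\left(R \right)} = -52 + 2 \left(-56\right)^{2} = -52 + 2 \cdot 3136 = -52 + 6272 = 6220$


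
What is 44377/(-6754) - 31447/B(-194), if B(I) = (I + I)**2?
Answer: -3446542063/508387088 ≈ -6.7794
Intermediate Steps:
B(I) = 4*I**2 (B(I) = (2*I)**2 = 4*I**2)
44377/(-6754) - 31447/B(-194) = 44377/(-6754) - 31447/(4*(-194)**2) = 44377*(-1/6754) - 31447/(4*37636) = -44377/6754 - 31447/150544 = -3446542063/508387088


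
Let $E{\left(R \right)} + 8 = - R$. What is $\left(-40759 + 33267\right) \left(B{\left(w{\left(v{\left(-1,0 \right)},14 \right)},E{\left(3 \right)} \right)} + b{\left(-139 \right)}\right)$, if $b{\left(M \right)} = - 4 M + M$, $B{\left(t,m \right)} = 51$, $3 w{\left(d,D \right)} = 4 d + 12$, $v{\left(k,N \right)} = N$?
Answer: $-3506256$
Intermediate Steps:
$w{\left(d,D \right)} = 4 + \frac{4 d}{3}$ ($w{\left(d,D \right)} = \frac{4 d + 12}{3} = \frac{12 + 4 d}{3} = 4 + \frac{4 d}{3}$)
$E{\left(R \right)} = -8 - R$
$b{\left(M \right)} = - 3 M$
$\left(-40759 + 33267\right) \left(B{\left(w{\left(v{\left(-1,0 \right)},14 \right)},E{\left(3 \right)} \right)} + b{\left(-139 \right)}\right) = \left(-40759 + 33267\right) \left(51 - -417\right) = - 7492 \left(51 + 417\right) = \left(-7492\right) 468 = -3506256$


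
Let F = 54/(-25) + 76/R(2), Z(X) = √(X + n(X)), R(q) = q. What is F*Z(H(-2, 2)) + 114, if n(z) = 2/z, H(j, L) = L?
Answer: 114 + 896*√3/25 ≈ 176.08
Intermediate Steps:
Z(X) = √(X + 2/X)
F = 896/25 (F = 54/(-25) + 76/2 = 54*(-1/25) + 76*(½) = -54/25 + 38 = 896/25 ≈ 35.840)
F*Z(H(-2, 2)) + 114 = 896*√(2 + 2/2)/25 + 114 = 896*√(2 + 2*(½))/25 + 114 = 896*√(2 + 1)/25 + 114 = 896*√3/25 + 114 = 114 + 896*√3/25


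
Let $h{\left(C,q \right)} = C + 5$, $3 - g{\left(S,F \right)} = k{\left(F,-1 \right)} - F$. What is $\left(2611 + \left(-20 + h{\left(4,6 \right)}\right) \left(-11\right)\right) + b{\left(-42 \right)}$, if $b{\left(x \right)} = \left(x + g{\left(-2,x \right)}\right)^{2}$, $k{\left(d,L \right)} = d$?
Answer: $4253$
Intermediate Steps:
$g{\left(S,F \right)} = 3$ ($g{\left(S,F \right)} = 3 - \left(F - F\right) = 3 - 0 = 3 + 0 = 3$)
$h{\left(C,q \right)} = 5 + C$
$b{\left(x \right)} = \left(3 + x\right)^{2}$ ($b{\left(x \right)} = \left(x + 3\right)^{2} = \left(3 + x\right)^{2}$)
$\left(2611 + \left(-20 + h{\left(4,6 \right)}\right) \left(-11\right)\right) + b{\left(-42 \right)} = \left(2611 + \left(-20 + \left(5 + 4\right)\right) \left(-11\right)\right) + \left(3 - 42\right)^{2} = \left(2611 + \left(-20 + 9\right) \left(-11\right)\right) + \left(-39\right)^{2} = \left(2611 - -121\right) + 1521 = \left(2611 + 121\right) + 1521 = 2732 + 1521 = 4253$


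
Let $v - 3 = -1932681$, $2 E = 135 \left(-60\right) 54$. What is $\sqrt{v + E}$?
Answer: $3 i \sqrt{239042} \approx 1466.8 i$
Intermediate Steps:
$E = -218700$ ($E = \frac{135 \left(-60\right) 54}{2} = \frac{\left(-8100\right) 54}{2} = \frac{1}{2} \left(-437400\right) = -218700$)
$v = -1932678$ ($v = 3 - 1932681 = -1932678$)
$\sqrt{v + E} = \sqrt{-1932678 - 218700} = \sqrt{-2151378} = 3 i \sqrt{239042}$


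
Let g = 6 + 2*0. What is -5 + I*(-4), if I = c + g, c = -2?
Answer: -21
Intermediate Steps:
g = 6 (g = 6 + 0 = 6)
I = 4 (I = -2 + 6 = 4)
-5 + I*(-4) = -5 + 4*(-4) = -5 - 16 = -21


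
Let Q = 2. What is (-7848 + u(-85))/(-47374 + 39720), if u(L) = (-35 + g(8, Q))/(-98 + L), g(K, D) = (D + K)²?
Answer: 1436249/1400682 ≈ 1.0254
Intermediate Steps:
u(L) = 65/(-98 + L) (u(L) = (-35 + (2 + 8)²)/(-98 + L) = (-35 + 10²)/(-98 + L) = (-35 + 100)/(-98 + L) = 65/(-98 + L))
(-7848 + u(-85))/(-47374 + 39720) = (-7848 + 65/(-98 - 85))/(-47374 + 39720) = (-7848 + 65/(-183))/(-7654) = (-7848 + 65*(-1/183))*(-1/7654) = (-7848 - 65/183)*(-1/7654) = -1436249/183*(-1/7654) = 1436249/1400682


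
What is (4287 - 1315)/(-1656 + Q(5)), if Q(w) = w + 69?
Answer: -1486/791 ≈ -1.8786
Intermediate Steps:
Q(w) = 69 + w
(4287 - 1315)/(-1656 + Q(5)) = (4287 - 1315)/(-1656 + (69 + 5)) = 2972/(-1656 + 74) = 2972/(-1582) = 2972*(-1/1582) = -1486/791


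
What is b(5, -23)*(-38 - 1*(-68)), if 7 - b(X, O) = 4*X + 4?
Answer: -510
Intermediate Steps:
b(X, O) = 3 - 4*X (b(X, O) = 7 - (4*X + 4) = 7 - (4 + 4*X) = 7 + (-4 - 4*X) = 3 - 4*X)
b(5, -23)*(-38 - 1*(-68)) = (3 - 4*5)*(-38 - 1*(-68)) = (3 - 20)*(-38 + 68) = -17*30 = -510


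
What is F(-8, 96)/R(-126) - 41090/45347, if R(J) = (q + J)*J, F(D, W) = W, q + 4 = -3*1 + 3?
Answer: -55725074/61898655 ≈ -0.90026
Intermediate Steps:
q = -4 (q = -4 + (-3*1 + 3) = -4 + (-3 + 3) = -4 + 0 = -4)
R(J) = J*(-4 + J) (R(J) = (-4 + J)*J = J*(-4 + J))
F(-8, 96)/R(-126) - 41090/45347 = 96/((-126*(-4 - 126))) - 41090/45347 = 96/((-126*(-130))) - 41090*1/45347 = 96/16380 - 41090/45347 = 96*(1/16380) - 41090/45347 = 8/1365 - 41090/45347 = -55725074/61898655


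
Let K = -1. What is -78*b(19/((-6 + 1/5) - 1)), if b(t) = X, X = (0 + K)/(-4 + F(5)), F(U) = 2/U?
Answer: -65/3 ≈ -21.667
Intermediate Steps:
X = 5/18 (X = (0 - 1)/(-4 + 2/5) = -1/(-4 + 2*(⅕)) = -1/(-4 + ⅖) = -1/(-18/5) = -1*(-5/18) = 5/18 ≈ 0.27778)
b(t) = 5/18
-78*b(19/((-6 + 1/5) - 1)) = -78*5/18 = -65/3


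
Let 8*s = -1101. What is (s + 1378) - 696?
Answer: 4355/8 ≈ 544.38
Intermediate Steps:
s = -1101/8 (s = (⅛)*(-1101) = -1101/8 ≈ -137.63)
(s + 1378) - 696 = (-1101/8 + 1378) - 696 = 9923/8 - 696 = 4355/8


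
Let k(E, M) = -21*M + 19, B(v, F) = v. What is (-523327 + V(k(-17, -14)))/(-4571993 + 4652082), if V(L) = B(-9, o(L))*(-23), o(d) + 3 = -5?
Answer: -523120/80089 ≈ -6.5317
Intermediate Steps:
o(d) = -8 (o(d) = -3 - 5 = -8)
k(E, M) = 19 - 21*M
V(L) = 207 (V(L) = -9*(-23) = 207)
(-523327 + V(k(-17, -14)))/(-4571993 + 4652082) = (-523327 + 207)/(-4571993 + 4652082) = -523120/80089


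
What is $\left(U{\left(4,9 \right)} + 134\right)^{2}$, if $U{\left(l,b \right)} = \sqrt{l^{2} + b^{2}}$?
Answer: $\left(134 + \sqrt{97}\right)^{2} \approx 20693.0$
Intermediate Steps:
$U{\left(l,b \right)} = \sqrt{b^{2} + l^{2}}$
$\left(U{\left(4,9 \right)} + 134\right)^{2} = \left(\sqrt{9^{2} + 4^{2}} + 134\right)^{2} = \left(\sqrt{81 + 16} + 134\right)^{2} = \left(\sqrt{97} + 134\right)^{2} = \left(134 + \sqrt{97}\right)^{2}$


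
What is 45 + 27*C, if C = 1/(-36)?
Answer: 177/4 ≈ 44.250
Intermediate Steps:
C = -1/36 ≈ -0.027778
45 + 27*C = 45 + 27*(-1/36) = 45 - 3/4 = 177/4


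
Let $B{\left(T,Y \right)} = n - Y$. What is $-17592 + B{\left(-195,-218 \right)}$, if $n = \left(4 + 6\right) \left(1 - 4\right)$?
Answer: $-17404$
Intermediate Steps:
$n = -30$ ($n = 10 \left(1 - 4\right) = 10 \left(-3\right) = -30$)
$B{\left(T,Y \right)} = -30 - Y$
$-17592 + B{\left(-195,-218 \right)} = -17592 - -188 = -17592 + \left(-30 + 218\right) = -17592 + 188 = -17404$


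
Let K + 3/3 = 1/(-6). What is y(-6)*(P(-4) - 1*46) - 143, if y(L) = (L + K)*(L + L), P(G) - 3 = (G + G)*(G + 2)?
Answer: -2465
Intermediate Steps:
P(G) = 3 + 2*G*(2 + G) (P(G) = 3 + (G + G)*(G + 2) = 3 + (2*G)*(2 + G) = 3 + 2*G*(2 + G))
K = -7/6 (K = -1 + 1/(-6) = -1 - ⅙ = -7/6 ≈ -1.1667)
y(L) = 2*L*(-7/6 + L) (y(L) = (L - 7/6)*(L + L) = (-7/6 + L)*(2*L) = 2*L*(-7/6 + L))
y(-6)*(P(-4) - 1*46) - 143 = ((⅓)*(-6)*(-7 + 6*(-6)))*((3 + 2*(-4)² + 4*(-4)) - 1*46) - 143 = ((⅓)*(-6)*(-7 - 36))*((3 + 2*16 - 16) - 46) - 143 = ((⅓)*(-6)*(-43))*((3 + 32 - 16) - 46) - 143 = 86*(19 - 46) - 143 = 86*(-27) - 143 = -2322 - 143 = -2465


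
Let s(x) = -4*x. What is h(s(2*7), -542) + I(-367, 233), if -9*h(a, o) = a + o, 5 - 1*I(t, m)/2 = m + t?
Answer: 3100/9 ≈ 344.44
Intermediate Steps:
I(t, m) = 10 - 2*m - 2*t (I(t, m) = 10 - 2*(m + t) = 10 + (-2*m - 2*t) = 10 - 2*m - 2*t)
h(a, o) = -a/9 - o/9 (h(a, o) = -(a + o)/9 = -a/9 - o/9)
h(s(2*7), -542) + I(-367, 233) = (-(-4)*2*7/9 - ⅑*(-542)) + (10 - 2*233 - 2*(-367)) = (-(-4)*14/9 + 542/9) + (10 - 466 + 734) = (-⅑*(-56) + 542/9) + 278 = (56/9 + 542/9) + 278 = 598/9 + 278 = 3100/9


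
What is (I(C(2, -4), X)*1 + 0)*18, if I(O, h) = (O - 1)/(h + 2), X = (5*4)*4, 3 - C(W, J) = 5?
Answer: -27/41 ≈ -0.65854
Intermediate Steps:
C(W, J) = -2 (C(W, J) = 3 - 1*5 = 3 - 5 = -2)
X = 80 (X = 20*4 = 80)
I(O, h) = (-1 + O)/(2 + h)
(I(C(2, -4), X)*1 + 0)*18 = (((-1 - 2)/(2 + 80))*1 + 0)*18 = ((-3/82)*1 + 0)*18 = (((1/82)*(-3))*1 + 0)*18 = (-3/82*1 + 0)*18 = (-3/82 + 0)*18 = -3/82*18 = -27/41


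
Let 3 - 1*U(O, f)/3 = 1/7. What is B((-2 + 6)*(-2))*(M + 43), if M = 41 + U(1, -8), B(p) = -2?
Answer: -1296/7 ≈ -185.14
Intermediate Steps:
U(O, f) = 60/7 (U(O, f) = 9 - 3/7 = 60/7)
M = 347/7 (M = 41 + 60/7 = 347/7 ≈ 49.571)
B((-2 + 6)*(-2))*(M + 43) = -2*(347/7 + 43) = -2*648/7 = -1296/7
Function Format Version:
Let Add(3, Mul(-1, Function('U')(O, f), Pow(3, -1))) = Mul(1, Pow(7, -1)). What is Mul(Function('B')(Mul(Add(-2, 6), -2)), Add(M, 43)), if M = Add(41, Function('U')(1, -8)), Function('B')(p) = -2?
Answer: Rational(-1296, 7) ≈ -185.14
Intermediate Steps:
Function('U')(O, f) = Rational(60, 7) (Function('U')(O, f) = Add(9, Mul(-3, Mul(1, Pow(7, -1)))) = Add(9, Mul(-3, Mul(1, Rational(1, 7)))) = Add(9, Mul(-3, Rational(1, 7))) = Add(9, Rational(-3, 7)) = Rational(60, 7))
M = Rational(347, 7) (M = Add(41, Rational(60, 7)) = Rational(347, 7) ≈ 49.571)
Mul(Function('B')(Mul(Add(-2, 6), -2)), Add(M, 43)) = Mul(-2, Add(Rational(347, 7), 43)) = Mul(-2, Rational(648, 7)) = Rational(-1296, 7)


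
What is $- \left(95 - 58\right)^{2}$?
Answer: $-1369$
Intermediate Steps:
$- \left(95 - 58\right)^{2} = - 37^{2} = \left(-1\right) 1369 = -1369$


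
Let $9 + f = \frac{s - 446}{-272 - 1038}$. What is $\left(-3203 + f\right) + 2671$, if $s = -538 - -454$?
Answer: $- \frac{70818}{131} \approx -540.6$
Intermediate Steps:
$s = -84$ ($s = -538 + 454 = -84$)
$f = - \frac{1126}{131}$ ($f = -9 + \frac{-84 - 446}{-272 - 1038} = -9 - \frac{530}{-1310} = -9 - - \frac{53}{131} = -9 + \frac{53}{131} = - \frac{1126}{131} \approx -8.5954$)
$\left(-3203 + f\right) + 2671 = \left(-3203 - \frac{1126}{131}\right) + 2671 = - \frac{420719}{131} + 2671 = - \frac{70818}{131}$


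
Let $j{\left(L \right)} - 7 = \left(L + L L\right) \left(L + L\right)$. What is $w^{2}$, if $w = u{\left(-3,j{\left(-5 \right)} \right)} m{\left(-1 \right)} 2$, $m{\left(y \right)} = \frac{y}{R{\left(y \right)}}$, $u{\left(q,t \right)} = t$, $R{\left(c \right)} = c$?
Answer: $148996$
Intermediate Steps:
$j{\left(L \right)} = 7 + 2 L \left(L + L^{2}\right)$ ($j{\left(L \right)} = 7 + \left(L + L L\right) \left(L + L\right) = 7 + \left(L + L^{2}\right) 2 L = 7 + 2 L \left(L + L^{2}\right)$)
$m{\left(y \right)} = 1$ ($m{\left(y \right)} = \frac{y}{y} = 1$)
$w = -386$ ($w = \left(7 + 2 \left(-5\right)^{2} + 2 \left(-5\right)^{3}\right) 1 \cdot 2 = \left(7 + 2 \cdot 25 + 2 \left(-125\right)\right) 1 \cdot 2 = \left(7 + 50 - 250\right) 1 \cdot 2 = \left(-193\right) 1 \cdot 2 = \left(-193\right) 2 = -386$)
$w^{2} = \left(-386\right)^{2} = 148996$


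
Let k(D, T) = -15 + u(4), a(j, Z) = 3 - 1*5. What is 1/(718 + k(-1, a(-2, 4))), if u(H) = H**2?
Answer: 1/719 ≈ 0.0013908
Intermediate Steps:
a(j, Z) = -2 (a(j, Z) = 3 - 5 = -2)
k(D, T) = 1 (k(D, T) = -15 + 4**2 = -15 + 16 = 1)
1/(718 + k(-1, a(-2, 4))) = 1/(718 + 1) = 1/719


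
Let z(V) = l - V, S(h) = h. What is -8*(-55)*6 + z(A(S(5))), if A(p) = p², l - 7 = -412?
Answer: 2210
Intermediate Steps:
l = -405 (l = 7 - 412 = -405)
z(V) = -405 - V
-8*(-55)*6 + z(A(S(5))) = -8*(-55)*6 + (-405 - 1*5²) = 440*6 + (-405 - 1*25) = 2640 + (-405 - 25) = 2640 - 430 = 2210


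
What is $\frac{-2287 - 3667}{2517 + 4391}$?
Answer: $- \frac{2977}{3454} \approx -0.8619$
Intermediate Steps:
$\frac{-2287 - 3667}{2517 + 4391} = - \frac{5954}{6908} = \left(-5954\right) \frac{1}{6908} = - \frac{2977}{3454}$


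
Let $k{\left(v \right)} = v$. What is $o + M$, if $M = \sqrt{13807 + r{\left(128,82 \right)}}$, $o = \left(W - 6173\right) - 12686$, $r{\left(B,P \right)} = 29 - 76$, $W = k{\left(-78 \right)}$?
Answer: $-18937 + 8 \sqrt{215} \approx -18820.0$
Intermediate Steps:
$W = -78$
$r{\left(B,P \right)} = -47$ ($r{\left(B,P \right)} = 29 - 76 = -47$)
$o = -18937$ ($o = \left(-78 - 6173\right) - 12686 = -6251 - 12686 = -18937$)
$M = 8 \sqrt{215}$ ($M = \sqrt{13807 - 47} = \sqrt{13760} = 8 \sqrt{215} \approx 117.3$)
$o + M = -18937 + 8 \sqrt{215}$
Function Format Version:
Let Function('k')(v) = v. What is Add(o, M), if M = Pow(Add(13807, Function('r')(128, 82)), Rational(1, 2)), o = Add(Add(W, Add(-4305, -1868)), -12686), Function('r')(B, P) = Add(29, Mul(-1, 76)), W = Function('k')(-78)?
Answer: Add(-18937, Mul(8, Pow(215, Rational(1, 2)))) ≈ -18820.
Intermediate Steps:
W = -78
Function('r')(B, P) = -47 (Function('r')(B, P) = Add(29, -76) = -47)
o = -18937 (o = Add(Add(-78, Add(-4305, -1868)), -12686) = Add(Add(-78, -6173), -12686) = Add(-6251, -12686) = -18937)
M = Mul(8, Pow(215, Rational(1, 2))) (M = Pow(Add(13807, -47), Rational(1, 2)) = Pow(13760, Rational(1, 2)) = Mul(8, Pow(215, Rational(1, 2))) ≈ 117.30)
Add(o, M) = Add(-18937, Mul(8, Pow(215, Rational(1, 2))))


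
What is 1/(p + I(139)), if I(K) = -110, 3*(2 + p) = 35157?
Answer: 1/11607 ≈ 8.6155e-5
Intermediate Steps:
p = 11717 (p = -2 + (⅓)*35157 = -2 + 11719 = 11717)
1/(p + I(139)) = 1/(11717 - 110) = 1/11607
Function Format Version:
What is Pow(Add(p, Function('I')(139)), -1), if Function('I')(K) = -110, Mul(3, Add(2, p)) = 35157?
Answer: Rational(1, 11607) ≈ 8.6155e-5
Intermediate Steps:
p = 11717 (p = Add(-2, Mul(Rational(1, 3), 35157)) = Add(-2, 11719) = 11717)
Pow(Add(p, Function('I')(139)), -1) = Pow(Add(11717, -110), -1) = Pow(11607, -1) = Rational(1, 11607)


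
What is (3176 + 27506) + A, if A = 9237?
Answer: 39919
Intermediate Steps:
(3176 + 27506) + A = (3176 + 27506) + 9237 = 30682 + 9237 = 39919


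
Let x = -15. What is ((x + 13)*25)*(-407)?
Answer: 20350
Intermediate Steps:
((x + 13)*25)*(-407) = ((-15 + 13)*25)*(-407) = -2*25*(-407) = -50*(-407) = 20350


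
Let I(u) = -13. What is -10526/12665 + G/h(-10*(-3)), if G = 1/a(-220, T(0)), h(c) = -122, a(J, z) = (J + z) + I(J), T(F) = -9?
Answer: -310756959/373921460 ≈ -0.83108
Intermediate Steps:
a(J, z) = -13 + J + z (a(J, z) = (J + z) - 13 = -13 + J + z)
G = -1/242 (G = 1/(-13 - 220 - 9) = 1/(-242) = -1/242 ≈ -0.0041322)
-10526/12665 + G/h(-10*(-3)) = -10526/12665 - 1/242/(-122) = -10526*1/12665 - 1/242*(-1/122) = -10526/12665 + 1/29524 = -310756959/373921460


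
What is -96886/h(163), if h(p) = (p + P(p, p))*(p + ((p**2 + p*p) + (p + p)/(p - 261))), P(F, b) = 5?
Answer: -339101/31339032 ≈ -0.010820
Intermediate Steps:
h(p) = (5 + p)*(p + 2*p**2 + 2*p/(-261 + p)) (h(p) = (p + 5)*(p + ((p**2 + p*p) + (p + p)/(p - 261))) = (5 + p)*(p + ((p**2 + p**2) + (2*p)/(-261 + p))) = (5 + p)*(p + (2*p**2 + 2*p/(-261 + p))) = (5 + p)*(p + 2*p**2 + 2*p/(-261 + p)))
-96886/h(163) = -96886*(-261 + 163)/(163*(-1295 - 2864*163 - 511*163**2 + 2*163**3)) = -96886*(-98/(163*(-1295 - 466832 - 511*26569 + 2*4330747))) = -96886*(-98/(163*(-1295 - 466832 - 13576759 + 8661494))) = -96886/(163*(-1/98)*(-5383392)) = -96886/62678064/7 = -96886*7/62678064 = -339101/31339032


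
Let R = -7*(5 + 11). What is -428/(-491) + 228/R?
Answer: -16003/13748 ≈ -1.1640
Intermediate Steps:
R = -112 (R = -7*16 = -112)
-428/(-491) + 228/R = -428/(-491) + 228/(-112) = -428*(-1/491) + 228*(-1/112) = 428/491 - 57/28 = -16003/13748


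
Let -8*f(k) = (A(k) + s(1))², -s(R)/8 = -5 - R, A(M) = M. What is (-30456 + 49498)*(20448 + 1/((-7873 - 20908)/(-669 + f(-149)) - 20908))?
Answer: 63263388411345295/162475938 ≈ 3.8937e+8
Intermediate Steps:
s(R) = 40 + 8*R (s(R) = -8*(-5 - R) = 40 + 8*R)
f(k) = -(48 + k)²/8 (f(k) = -(k + (40 + 8*1))²/8 = -(k + (40 + 8))²/8 = -(k + 48)²/8 = -(48 + k)²/8)
(-30456 + 49498)*(20448 + 1/((-7873 - 20908)/(-669 + f(-149)) - 20908)) = (-30456 + 49498)*(20448 + 1/((-7873 - 20908)/(-669 - (48 - 149)²/8) - 20908)) = 19042*(20448 + 1/(-28781/(-669 - ⅛*(-101)²) - 20908)) = 19042*(20448 + 1/(-28781/(-669 - ⅛*10201) - 20908)) = 19042*(20448 + 1/(-28781/(-669 - 10201/8) - 20908)) = 19042*(20448 + 1/(-28781/(-15553/8) - 20908)) = 19042*(20448 + 1/(-28781*(-8/15553) - 20908)) = 19042*(20448 + 1/(230248/15553 - 20908)) = 19042*(20448 + 1/(-324951876/15553)) = 19042*(20448 - 15553/324951876) = 19042*(6644615944895/324951876) = 63263388411345295/162475938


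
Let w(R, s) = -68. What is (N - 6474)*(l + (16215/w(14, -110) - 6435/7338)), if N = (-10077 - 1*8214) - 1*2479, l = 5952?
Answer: -3235826091183/20791 ≈ -1.5564e+8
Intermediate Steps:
N = -20770 (N = (-10077 - 8214) - 2479 = -18291 - 2479 = -20770)
(N - 6474)*(l + (16215/w(14, -110) - 6435/7338)) = (-20770 - 6474)*(5952 + (16215/(-68) - 6435/7338)) = -27244*(5952 + (16215*(-1/68) - 6435*1/7338)) = -27244*(5952 + (-16215/68 - 2145/2446)) = -27244*(5952 - 19903875/83164) = -27244*475088253/83164 = -3235826091183/20791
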